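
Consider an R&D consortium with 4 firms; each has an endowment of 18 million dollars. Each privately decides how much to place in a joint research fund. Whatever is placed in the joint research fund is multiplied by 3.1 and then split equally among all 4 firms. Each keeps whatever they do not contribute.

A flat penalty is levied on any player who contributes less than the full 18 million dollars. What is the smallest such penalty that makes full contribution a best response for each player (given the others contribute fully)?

Given the others contribute fully, the best deviation is to contribute 0 (any partial contribution still incurs the fine and gives up units whose private return 0.7750 is below 1).
Deviating from 18 to 0 saves 18 million dollars but forfeits the deviator's share of the drop in the joint research fund: 3.1/4 × 18 = 13.95.
So the deviation gain is 18 − 13.95 = 4.05, and the fine must be at least 4.05 million dollars to wipe it out.

4.05 million dollars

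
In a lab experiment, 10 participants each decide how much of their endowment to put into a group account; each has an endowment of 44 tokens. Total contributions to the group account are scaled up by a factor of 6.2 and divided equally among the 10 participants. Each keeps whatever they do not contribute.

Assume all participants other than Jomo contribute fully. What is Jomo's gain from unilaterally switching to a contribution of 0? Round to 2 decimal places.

Switching from a contribution of 44 to 0 lets Jomo keep an extra 44 tokens, but lowers the group account by 44, which costs Jomo their own share of that drop: 6.2/10 × 44 = 27.28.
Net gain = 44 − 27.28 = 16.72. The private return per contributed unit (0.6200) is below 1, so free-riding is indeed the best response regardless of what the others do.

16.72 tokens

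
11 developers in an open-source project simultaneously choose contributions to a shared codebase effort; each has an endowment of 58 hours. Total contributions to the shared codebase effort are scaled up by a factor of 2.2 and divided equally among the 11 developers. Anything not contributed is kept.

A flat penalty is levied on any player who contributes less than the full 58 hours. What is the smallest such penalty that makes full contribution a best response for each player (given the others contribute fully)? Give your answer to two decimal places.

46.40 hours

Given the others contribute fully, the best deviation is to contribute 0 (any partial contribution still incurs the fine and gives up units whose private return 0.2000 is below 1).
Deviating from 58 to 0 saves 58 hours but forfeits the deviator's share of the drop in the shared codebase effort: 2.2/11 × 58 = 11.60.
So the deviation gain is 58 − 11.60 = 46.40, and the fine must be at least 46.40 hours to wipe it out.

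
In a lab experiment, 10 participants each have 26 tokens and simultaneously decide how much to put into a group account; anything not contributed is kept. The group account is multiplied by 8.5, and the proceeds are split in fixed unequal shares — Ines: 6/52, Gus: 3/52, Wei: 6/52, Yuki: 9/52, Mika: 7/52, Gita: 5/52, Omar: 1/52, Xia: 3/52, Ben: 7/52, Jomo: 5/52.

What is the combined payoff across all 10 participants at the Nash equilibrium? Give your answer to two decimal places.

845.00 tokens

A player with share s gets back 8.5·s per unit contributed, so full contribution is dominant for anyone with s > 1/8.5 = 0.1176 and zero contribution is dominant for anyone below.
Yuki, Mika and Ben are above the threshold, contributing 26 each; the remaining 7 contribute 0. Total contributed: 78.
The group account pays out 8.5 × 78 = 663.00 in total (split across the unequal shares, but the aggregate is all that matters for the group sum).
The 7 free-riders keep 26 each, adding 182. Group total = 182 + 663.00 = 845.00.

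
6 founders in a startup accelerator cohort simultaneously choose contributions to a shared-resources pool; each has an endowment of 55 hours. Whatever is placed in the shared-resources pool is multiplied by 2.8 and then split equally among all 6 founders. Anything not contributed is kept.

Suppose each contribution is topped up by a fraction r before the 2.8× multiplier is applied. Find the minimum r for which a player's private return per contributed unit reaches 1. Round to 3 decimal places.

1.143

With matching at rate r, one contributed unit becomes (1 + r) in the shared-resources pool and returns 2.8 × (1 + r) / 6 to the contributor.
Setting this equal to 1: 1 + r = 6/2.8 = 2.1429.
So the minimum matching rate is r = 2.1429 − 1 = 1.143.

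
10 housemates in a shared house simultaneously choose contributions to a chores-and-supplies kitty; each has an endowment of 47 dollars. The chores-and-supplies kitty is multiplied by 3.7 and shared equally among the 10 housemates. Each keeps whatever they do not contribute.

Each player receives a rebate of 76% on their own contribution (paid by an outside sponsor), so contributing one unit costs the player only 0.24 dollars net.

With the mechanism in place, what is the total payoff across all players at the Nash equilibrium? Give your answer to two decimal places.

2096.20 dollars

With the mechanism, a contributed unit returns (3.7/10) / 0.24 = 1.5417 per unit of net cost to the contributor — now above 1 — so contributing fully is weakly dominant for every player.
At the Nash equilibrium everyone contributes 47. Group total payoff = 10 × (47 × 0.76 + 3.7 × 47) = 2096.20.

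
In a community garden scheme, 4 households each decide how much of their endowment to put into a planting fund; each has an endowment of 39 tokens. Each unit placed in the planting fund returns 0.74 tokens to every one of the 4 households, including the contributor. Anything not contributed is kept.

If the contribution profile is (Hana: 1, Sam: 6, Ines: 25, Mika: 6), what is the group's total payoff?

230.48 tokens

Total contributed: 1 + 6 + 25 + 6 = 38; total kept: 4 × 39 − 38 = 118.
The planting fund pays out 0.74 × 4 × 38 = 112.48 in aggregate.
Group total = 118 + 112.48 = 230.48.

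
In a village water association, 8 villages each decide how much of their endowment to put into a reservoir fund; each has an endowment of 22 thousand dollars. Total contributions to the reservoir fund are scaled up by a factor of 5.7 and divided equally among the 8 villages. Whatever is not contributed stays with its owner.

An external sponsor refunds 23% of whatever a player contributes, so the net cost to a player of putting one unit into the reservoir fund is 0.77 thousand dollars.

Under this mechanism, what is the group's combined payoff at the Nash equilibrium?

With the mechanism, a contributed unit returns (5.7/8) / 0.77 = 0.9253 per unit of net cost — still below 1 — so contributing 0 remains dominant for every player.
Everyone keeps their endowment and the group total is 8 × 22 = 176.

176.00 thousand dollars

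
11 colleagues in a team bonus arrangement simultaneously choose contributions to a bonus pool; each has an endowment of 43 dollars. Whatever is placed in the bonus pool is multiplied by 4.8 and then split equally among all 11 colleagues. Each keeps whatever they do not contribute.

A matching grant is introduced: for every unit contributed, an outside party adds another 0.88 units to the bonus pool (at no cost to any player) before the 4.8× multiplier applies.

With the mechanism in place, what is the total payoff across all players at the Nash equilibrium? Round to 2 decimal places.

With the mechanism, a contributed unit returns 4.8 × 1.88 / 11 = 0.8204 per unit of net cost — still below 1 — so contributing 0 remains dominant for every player.
Everyone keeps their endowment and the group total is 11 × 43 = 473.

473.00 dollars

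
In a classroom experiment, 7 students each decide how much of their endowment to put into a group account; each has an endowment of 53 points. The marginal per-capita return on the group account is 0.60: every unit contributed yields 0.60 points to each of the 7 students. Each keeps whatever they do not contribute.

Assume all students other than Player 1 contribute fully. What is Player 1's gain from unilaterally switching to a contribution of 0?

Switching from a contribution of 53 to 0 lets Player 1 keep an extra 53 points, but lowers the group account by 53, which costs Player 1 their own share of that drop: 0.60 × 53 = 31.80.
Net gain = 53 − 31.80 = 21.20. The private return per contributed unit (0.60) is below 1, so free-riding is indeed the best response regardless of what the others do.

21.20 points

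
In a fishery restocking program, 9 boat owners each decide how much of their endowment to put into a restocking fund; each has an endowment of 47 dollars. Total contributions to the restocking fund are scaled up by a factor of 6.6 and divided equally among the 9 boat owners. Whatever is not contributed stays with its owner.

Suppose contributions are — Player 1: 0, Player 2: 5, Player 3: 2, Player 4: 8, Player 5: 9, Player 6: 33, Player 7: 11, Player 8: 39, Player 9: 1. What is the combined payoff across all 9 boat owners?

Total contributed: 0 + 5 + 2 + 8 + 9 + 33 + 11 + 39 + 1 = 108; total kept: 9 × 47 − 108 = 315.
The restocking fund pays out 6.6 × 108 = 712.80 in aggregate.
Group total = 315 + 712.80 = 1027.80.

1027.80 dollars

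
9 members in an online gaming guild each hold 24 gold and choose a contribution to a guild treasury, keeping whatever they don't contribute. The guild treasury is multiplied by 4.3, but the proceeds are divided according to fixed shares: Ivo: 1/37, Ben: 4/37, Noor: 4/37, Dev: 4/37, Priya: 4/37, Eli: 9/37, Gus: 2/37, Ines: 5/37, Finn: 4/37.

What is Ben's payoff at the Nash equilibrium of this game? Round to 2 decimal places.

35.16 gold

Player j's private return per contributed unit is 4.3 × (j's share). Contributing is weakly dominant for j when that share is at least 1/4.3 = 0.2326, and contributing 0 is dominant otherwise.
The only share above 0.2326 is Eli's 9/37, contributing 24; the remaining 8 contribute 0. Total contributed: 24.
Ben keeps 24 and receives 4.3 × 24 × 4/37 = 11.16 from the guild treasury, for a payoff of 35.16.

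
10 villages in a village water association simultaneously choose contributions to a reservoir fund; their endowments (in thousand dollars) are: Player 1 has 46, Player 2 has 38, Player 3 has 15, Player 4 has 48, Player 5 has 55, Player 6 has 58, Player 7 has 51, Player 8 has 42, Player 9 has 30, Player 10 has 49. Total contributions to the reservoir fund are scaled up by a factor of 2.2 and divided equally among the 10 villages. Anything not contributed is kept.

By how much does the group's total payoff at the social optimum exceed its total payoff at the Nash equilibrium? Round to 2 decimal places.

518.40 thousand dollars

The private return per contributed unit is 2.2/10 = 0.2200 < 1 for every player regardless of endowment, so the Nash equilibrium is zero contribution and the group total is Σ E_j = 46 + 38 + 15 + 48 + 55 + 58 + 51 + 42 + 30 + 49 = 432.
Each contributed unit returns 2.200 to the group, so the social optimum is full contribution by everyone: group total = 2.200 × 432 = 950.40.
Efficiency loss = (2.200 − 1) × 432 = 518.40.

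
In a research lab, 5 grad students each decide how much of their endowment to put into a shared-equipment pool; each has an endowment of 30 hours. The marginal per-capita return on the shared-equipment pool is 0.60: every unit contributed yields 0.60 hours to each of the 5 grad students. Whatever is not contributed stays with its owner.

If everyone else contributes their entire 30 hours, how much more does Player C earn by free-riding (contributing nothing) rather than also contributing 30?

12.00 hours

Switching from a contribution of 30 to 0 lets Player C keep an extra 30 hours, but lowers the shared-equipment pool by 30, which costs Player C their own share of that drop: 0.60 × 30 = 18.00.
Net gain = 30 − 18.00 = 12.00. The private return per contributed unit (0.60) is below 1, so free-riding is indeed the best response regardless of what the others do.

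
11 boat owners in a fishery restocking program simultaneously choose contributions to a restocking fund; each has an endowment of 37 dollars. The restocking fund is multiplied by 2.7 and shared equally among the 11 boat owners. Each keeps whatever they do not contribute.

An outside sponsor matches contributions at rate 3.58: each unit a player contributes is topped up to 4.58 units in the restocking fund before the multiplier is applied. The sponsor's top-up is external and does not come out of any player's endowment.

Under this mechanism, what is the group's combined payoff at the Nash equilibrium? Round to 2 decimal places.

Under the mechanism each unit contributed yields 2.7 × 4.58 / 11 = 1.1242 back to its contributor per unit of net cost, which exceeds 1, making full contribution the dominant choice for everyone.
At the Nash equilibrium everyone contributes 37. Group total payoff = 2.7 × 4.58 × 407 = 5032.96.

5032.96 dollars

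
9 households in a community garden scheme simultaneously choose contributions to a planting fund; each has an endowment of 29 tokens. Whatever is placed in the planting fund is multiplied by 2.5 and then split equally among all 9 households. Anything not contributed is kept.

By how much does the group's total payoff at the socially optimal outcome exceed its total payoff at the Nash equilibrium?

Each contributed unit returns 2.5/9 = 0.2778 to its contributor — below 1 — so contributing 0 is dominant for every player. At the Nash equilibrium everyone keeps their 29, and the group total is 9 × 29 = 261.
Each contributed unit returns 2.500 to the group as a whole (0.2778 to each of 9 players), which exceeds 1, so the social optimum is full contribution: group total = 2.500 × 261 = 652.50.
Efficiency loss = 652.50 − 261 = 391.50.

391.50 tokens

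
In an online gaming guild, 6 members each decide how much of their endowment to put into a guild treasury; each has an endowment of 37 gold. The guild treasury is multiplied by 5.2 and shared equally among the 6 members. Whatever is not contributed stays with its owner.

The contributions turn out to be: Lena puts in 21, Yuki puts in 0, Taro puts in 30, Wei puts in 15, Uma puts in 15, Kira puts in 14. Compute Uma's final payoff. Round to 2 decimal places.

Total contributed: 21 + 0 + 30 + 15 + 15 + 14 = 95.
Each receives 5.2 × 95 / 6 = 82.33 from the guild treasury.
Uma keeps 37 − 15 = 22, so Uma's payoff is 22 + 82.33 = 104.33.

104.33 gold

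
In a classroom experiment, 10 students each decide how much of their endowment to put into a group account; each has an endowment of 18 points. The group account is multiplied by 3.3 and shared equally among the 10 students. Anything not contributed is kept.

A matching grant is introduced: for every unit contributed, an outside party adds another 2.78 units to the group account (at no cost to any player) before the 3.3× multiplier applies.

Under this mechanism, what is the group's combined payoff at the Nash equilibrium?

2245.32 points

The effective private return per unit is now 3.3 × 3.78 / 10 = 1.2474 > 1, so every player's dominant strategy flips to full contribution.
So the Nash equilibrium is full contribution by all 10; the group earns 3.3 × 3.78 × 180 = 2245.32.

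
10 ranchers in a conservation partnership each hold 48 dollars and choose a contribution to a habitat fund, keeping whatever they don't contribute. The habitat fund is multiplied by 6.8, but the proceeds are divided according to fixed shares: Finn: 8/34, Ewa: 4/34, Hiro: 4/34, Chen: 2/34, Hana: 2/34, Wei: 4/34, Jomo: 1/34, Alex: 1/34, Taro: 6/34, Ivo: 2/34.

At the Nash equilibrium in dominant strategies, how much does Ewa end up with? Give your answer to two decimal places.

Each unit j contributes comes back to j as 6.8 × (j's share), so j prefers to contribute only if that share exceeds 1/6.8 = 0.1471; otherwise keeping the unit dominates.
Finn and Taro are above the threshold, contributing 48 each; the remaining 8 contribute 0. Total contributed: 96.
Ewa keeps 48 and receives 6.8 × 96 × 4/34 = 76.80 from the habitat fund, for a payoff of 124.80.

124.80 dollars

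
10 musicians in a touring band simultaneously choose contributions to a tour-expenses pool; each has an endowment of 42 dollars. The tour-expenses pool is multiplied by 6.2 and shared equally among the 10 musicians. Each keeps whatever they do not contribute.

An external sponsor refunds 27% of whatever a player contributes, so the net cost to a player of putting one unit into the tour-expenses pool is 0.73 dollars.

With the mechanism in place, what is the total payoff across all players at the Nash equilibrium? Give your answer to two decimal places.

420.00 dollars

With the mechanism, a contributed unit returns (6.2/10) / 0.73 = 0.8493 per unit of net cost — still below 1 — so contributing 0 remains dominant for every player.
Everyone keeps their endowment and the group total is 10 × 42 = 420.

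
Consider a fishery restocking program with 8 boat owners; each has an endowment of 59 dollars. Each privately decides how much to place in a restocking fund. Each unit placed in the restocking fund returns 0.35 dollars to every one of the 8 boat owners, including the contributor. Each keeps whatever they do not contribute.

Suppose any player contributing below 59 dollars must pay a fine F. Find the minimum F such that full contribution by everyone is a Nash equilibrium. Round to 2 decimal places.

Given the others contribute fully, the best deviation is to contribute 0 (any partial contribution still incurs the fine and gives up units whose private return 0.35 is below 1).
Deviating from 59 to 0 saves 59 dollars but forfeits the deviator's share of the drop in the restocking fund: 0.35 × 59 = 20.65.
So the deviation gain is 59 − 20.65 = 38.35, and the fine must be at least 38.35 dollars to wipe it out.

38.35 dollars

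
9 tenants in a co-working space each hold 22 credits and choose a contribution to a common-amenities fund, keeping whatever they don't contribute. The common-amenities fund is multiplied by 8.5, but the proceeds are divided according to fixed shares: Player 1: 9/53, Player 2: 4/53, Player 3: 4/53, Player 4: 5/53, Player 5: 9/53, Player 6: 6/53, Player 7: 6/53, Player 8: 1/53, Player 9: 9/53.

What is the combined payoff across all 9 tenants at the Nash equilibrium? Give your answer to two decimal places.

693.00 credits

Player j's private return per contributed unit is 8.5 × (j's share). Contributing is weakly dominant for j when that share is at least 1/8.5 = 0.1176, and contributing 0 is dominant otherwise.
The shares above 0.1176 belong to Player 1, Player 5 and Player 9, contributing 22 each; the remaining 6 contribute 0. Total contributed: 66.
The common-amenities fund pays out 8.5 × 66 = 561.00 in total (split across the unequal shares, but the aggregate is all that matters for the group sum).
The 6 free-riders keep 22 each, adding 132. Group total = 132 + 561.00 = 693.00.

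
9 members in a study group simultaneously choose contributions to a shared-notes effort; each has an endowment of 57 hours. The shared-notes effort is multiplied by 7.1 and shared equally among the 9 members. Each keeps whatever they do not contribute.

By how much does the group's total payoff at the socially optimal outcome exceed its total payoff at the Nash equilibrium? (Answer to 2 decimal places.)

3129.30 hours

Each contributed unit returns 7.1/9 = 0.7889 to its contributor — below 1 — so contributing 0 is dominant for every player. At the Nash equilibrium everyone keeps their 57, and the group total is 9 × 57 = 513.
Each contributed unit returns 7.100 to the group as a whole (0.7889 to each of 9 players), which exceeds 1, so the social optimum is full contribution: group total = 7.100 × 513 = 3642.30.
Efficiency loss = 3642.30 − 513 = 3129.30.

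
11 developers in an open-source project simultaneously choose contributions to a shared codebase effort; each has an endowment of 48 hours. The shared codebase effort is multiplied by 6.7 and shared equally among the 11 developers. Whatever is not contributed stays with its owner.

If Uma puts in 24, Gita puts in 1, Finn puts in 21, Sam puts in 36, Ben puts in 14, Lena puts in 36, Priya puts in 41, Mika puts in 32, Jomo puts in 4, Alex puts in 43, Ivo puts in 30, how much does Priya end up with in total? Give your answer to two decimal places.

Total contributed: 24 + 1 + 21 + 36 + 14 + 36 + 41 + 32 + 4 + 43 + 30 = 282.
Each receives 6.7 × 282 / 11 = 171.76 from the shared codebase effort.
Priya keeps 48 − 41 = 7, so Priya's payoff is 7 + 171.76 = 178.76.

178.76 hours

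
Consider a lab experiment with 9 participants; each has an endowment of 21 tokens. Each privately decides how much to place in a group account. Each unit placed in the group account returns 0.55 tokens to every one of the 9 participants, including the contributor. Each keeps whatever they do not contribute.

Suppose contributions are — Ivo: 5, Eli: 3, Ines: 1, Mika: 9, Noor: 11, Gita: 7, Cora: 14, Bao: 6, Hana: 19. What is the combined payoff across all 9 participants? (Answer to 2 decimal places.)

485.25 tokens

Total contributed: 5 + 3 + 1 + 9 + 11 + 7 + 14 + 6 + 19 = 75; total kept: 9 × 21 − 75 = 114.
The group account pays out 0.55 × 9 × 75 = 371.25 in aggregate.
Group total = 114 + 371.25 = 485.25.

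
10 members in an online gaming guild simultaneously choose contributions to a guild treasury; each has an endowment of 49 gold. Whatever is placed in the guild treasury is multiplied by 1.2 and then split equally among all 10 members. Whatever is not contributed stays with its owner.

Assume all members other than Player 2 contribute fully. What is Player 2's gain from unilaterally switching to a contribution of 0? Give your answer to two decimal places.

Switching from a contribution of 49 to 0 lets Player 2 keep an extra 49 gold, but lowers the guild treasury by 49, which costs Player 2 their own share of that drop: 1.2/10 × 49 = 5.88.
Net gain = 49 − 5.88 = 43.12. The private return per contributed unit (0.1200) is below 1, so free-riding is indeed the best response regardless of what the others do.

43.12 gold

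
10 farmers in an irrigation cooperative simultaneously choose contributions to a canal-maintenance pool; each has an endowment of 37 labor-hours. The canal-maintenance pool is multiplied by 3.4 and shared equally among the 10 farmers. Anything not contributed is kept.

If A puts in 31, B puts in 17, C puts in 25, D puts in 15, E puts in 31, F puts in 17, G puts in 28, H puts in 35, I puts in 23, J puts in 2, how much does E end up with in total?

Total contributed: 31 + 17 + 25 + 15 + 31 + 17 + 28 + 35 + 23 + 2 = 224.
Each receives 3.4 × 224 / 10 = 76.16 from the canal-maintenance pool.
E keeps 37 − 31 = 6, so E's payoff is 6 + 76.16 = 82.16.

82.16 labor-hours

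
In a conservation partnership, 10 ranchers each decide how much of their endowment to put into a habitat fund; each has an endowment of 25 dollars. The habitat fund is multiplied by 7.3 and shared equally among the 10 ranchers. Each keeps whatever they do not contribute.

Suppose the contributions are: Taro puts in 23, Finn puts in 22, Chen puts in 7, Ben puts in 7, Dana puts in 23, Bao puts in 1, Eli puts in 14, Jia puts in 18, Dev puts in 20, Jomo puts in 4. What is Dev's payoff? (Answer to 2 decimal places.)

106.47 dollars

Total contributed: 23 + 22 + 7 + 7 + 23 + 1 + 14 + 18 + 20 + 4 = 139.
Each receives 7.3 × 139 / 10 = 101.47 from the habitat fund.
Dev keeps 25 − 20 = 5, so Dev's payoff is 5 + 101.47 = 106.47.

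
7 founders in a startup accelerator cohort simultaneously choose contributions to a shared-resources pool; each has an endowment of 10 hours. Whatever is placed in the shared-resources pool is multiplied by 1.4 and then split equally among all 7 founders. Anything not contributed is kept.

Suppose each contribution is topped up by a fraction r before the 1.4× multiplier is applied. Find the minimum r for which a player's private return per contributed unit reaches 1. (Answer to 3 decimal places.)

With matching at rate r, one contributed unit becomes (1 + r) in the shared-resources pool and returns 1.4 × (1 + r) / 7 to the contributor.
Setting this equal to 1: 1 + r = 7/1.4 = 5.0000.
So the minimum matching rate is r = 5.0000 − 1 = 4.000.

4.000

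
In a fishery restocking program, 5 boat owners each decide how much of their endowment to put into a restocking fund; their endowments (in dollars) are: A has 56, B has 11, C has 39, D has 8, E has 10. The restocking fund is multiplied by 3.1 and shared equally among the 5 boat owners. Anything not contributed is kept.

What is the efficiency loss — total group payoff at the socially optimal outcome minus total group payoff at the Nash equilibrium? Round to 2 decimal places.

260.40 dollars

The private return per contributed unit is 3.1/5 = 0.6200 < 1 for every player regardless of endowment, so the Nash equilibrium is zero contribution and the group total is Σ E_j = 56 + 11 + 39 + 8 + 10 = 124.
Each contributed unit returns 3.100 to the group, so the social optimum is full contribution by everyone: group total = 3.100 × 124 = 384.40.
Efficiency loss = (3.100 − 1) × 124 = 260.40.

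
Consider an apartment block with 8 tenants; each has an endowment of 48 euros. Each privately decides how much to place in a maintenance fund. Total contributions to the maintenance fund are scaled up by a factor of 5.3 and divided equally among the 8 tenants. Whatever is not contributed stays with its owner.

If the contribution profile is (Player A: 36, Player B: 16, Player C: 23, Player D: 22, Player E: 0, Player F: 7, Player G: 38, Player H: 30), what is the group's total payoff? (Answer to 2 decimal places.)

1123.60 euros

Total contributed: 36 + 16 + 23 + 22 + 0 + 7 + 38 + 30 = 172; total kept: 8 × 48 − 172 = 212.
The maintenance fund pays out 5.3 × 172 = 911.60 in aggregate.
Group total = 212 + 911.60 = 1123.60.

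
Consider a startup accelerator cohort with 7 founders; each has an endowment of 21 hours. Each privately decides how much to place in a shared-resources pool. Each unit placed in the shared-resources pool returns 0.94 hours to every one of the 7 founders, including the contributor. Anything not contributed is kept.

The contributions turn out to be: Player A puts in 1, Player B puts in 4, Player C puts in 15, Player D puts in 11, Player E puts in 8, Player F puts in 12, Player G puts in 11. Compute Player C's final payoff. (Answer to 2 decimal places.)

Total contributed: 1 + 4 + 15 + 11 + 8 + 12 + 11 = 62.
Each receives 0.94 × 62 = 58.28 from the shared-resources pool.
Player C keeps 21 − 15 = 6, so Player C's payoff is 6 + 58.28 = 64.28.

64.28 hours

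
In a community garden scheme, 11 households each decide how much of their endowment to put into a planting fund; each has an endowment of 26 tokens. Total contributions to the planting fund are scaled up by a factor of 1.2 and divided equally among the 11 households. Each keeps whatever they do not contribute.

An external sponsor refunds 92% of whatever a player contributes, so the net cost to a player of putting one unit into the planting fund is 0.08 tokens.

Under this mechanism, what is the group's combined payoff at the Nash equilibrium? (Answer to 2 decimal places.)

606.32 tokens

The effective private return per unit is now (1.2/11) / 0.08 = 1.3636 > 1, so every player's dominant strategy flips to full contribution.
At the Nash equilibrium everyone contributes 26. Group total payoff = 11 × (26 × 0.92 + 1.2 × 26) = 606.32.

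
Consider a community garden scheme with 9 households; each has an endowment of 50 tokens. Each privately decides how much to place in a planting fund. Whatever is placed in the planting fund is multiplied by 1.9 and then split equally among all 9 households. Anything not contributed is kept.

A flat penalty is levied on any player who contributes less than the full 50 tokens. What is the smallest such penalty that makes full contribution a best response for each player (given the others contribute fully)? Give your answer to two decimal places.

Given the others contribute fully, the best deviation is to contribute 0 (any partial contribution still incurs the fine and gives up units whose private return 0.2111 is below 1).
Deviating from 50 to 0 saves 50 tokens but forfeits the deviator's share of the drop in the planting fund: 1.9/9 × 50 = 10.56.
So the deviation gain is 50 − 10.56 = 39.44, and the fine must be at least 39.44 tokens to wipe it out.

39.44 tokens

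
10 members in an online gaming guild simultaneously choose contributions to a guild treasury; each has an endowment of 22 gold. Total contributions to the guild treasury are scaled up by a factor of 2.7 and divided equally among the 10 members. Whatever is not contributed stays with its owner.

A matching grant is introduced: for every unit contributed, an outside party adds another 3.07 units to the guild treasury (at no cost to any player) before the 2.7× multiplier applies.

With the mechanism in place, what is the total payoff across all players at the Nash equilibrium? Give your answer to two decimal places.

Under the mechanism each unit contributed yields 2.7 × 4.07 / 10 = 1.0989 back to its contributor per unit of net cost, which exceeds 1, making full contribution the dominant choice for everyone.
So the Nash equilibrium is full contribution by all 10; the group earns 2.7 × 4.07 × 220 = 2417.58.

2417.58 gold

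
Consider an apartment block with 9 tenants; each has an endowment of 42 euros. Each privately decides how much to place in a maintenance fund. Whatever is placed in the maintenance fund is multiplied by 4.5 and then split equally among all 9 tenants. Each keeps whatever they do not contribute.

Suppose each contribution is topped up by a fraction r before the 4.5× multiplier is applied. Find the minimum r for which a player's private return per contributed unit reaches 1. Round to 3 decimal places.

1.000

With matching at rate r, one contributed unit becomes (1 + r) in the maintenance fund and returns 4.5 × (1 + r) / 9 to the contributor.
Setting this equal to 1: 1 + r = 9/4.5 = 2.0000.
So the minimum matching rate is r = 2.0000 − 1 = 1.000.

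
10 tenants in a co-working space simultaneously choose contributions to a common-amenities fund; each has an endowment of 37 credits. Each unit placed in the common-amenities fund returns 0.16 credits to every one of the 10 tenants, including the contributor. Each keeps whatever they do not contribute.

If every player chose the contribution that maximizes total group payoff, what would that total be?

Each contributed unit returns 1.600 to the group as a whole (0.16 to each of 10 players), which exceeds 1, so the social optimum is full contribution: group total = 1.600 × 370 = 592.00.

592.00 credits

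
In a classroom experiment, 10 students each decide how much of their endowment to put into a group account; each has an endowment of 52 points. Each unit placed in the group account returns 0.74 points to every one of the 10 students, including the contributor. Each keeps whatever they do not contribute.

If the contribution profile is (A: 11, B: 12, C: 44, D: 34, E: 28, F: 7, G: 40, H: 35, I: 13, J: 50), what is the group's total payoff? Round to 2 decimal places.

Total contributed: 11 + 12 + 44 + 34 + 28 + 7 + 40 + 35 + 13 + 50 = 274; total kept: 10 × 52 − 274 = 246.
The group account pays out 0.74 × 10 × 274 = 2027.60 in aggregate.
Group total = 246 + 2027.60 = 2273.60.

2273.60 points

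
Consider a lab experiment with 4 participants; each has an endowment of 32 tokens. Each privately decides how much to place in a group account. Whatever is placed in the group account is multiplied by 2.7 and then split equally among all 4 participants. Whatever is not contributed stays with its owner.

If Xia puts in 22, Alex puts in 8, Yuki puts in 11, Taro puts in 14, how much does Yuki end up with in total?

58.13 tokens

Total contributed: 22 + 8 + 11 + 14 = 55.
Each receives 2.7 × 55 / 4 = 37.13 from the group account.
Yuki keeps 32 − 11 = 21, so Yuki's payoff is 21 + 37.13 = 58.13.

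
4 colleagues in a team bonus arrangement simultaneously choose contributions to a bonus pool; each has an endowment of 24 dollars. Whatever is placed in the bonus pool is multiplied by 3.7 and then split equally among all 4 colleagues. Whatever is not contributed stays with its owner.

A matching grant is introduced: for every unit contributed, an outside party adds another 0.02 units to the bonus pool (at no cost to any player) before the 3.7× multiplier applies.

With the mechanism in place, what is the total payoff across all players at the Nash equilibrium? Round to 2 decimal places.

96.00 dollars

With the mechanism, a contributed unit returns 3.7 × 1.02 / 4 = 0.9435 per unit of net cost — still below 1 — so contributing 0 remains dominant for every player.
At the Nash equilibrium no one contributes; group total payoff = 4 × 24 = 96.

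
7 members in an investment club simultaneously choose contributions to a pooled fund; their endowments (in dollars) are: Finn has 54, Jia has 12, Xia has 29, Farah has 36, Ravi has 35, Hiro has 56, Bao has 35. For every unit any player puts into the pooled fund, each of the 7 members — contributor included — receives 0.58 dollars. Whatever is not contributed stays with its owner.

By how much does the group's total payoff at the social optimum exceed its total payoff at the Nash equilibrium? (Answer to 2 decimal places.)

786.42 dollars

The private return per contributed unit is 0.58 < 1 for everyone, so the Nash equilibrium is zero contribution and the group total is Σ E_j = 54 + 12 + 29 + 36 + 35 + 56 + 35 = 257.
Each contributed unit returns 4.060 to the group, so the social optimum is full contribution by everyone: group total = 4.060 × 257 = 1043.42.
Efficiency loss = (4.060 − 1) × 257 = 786.42.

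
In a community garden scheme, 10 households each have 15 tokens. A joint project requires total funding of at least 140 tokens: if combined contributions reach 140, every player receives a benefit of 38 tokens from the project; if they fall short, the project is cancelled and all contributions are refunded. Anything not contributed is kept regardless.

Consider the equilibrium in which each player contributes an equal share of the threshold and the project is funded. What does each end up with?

39 tokens

Equal share of the threshold: 140/10 = 14.
At this profile no one gains by cutting their contribution: any cut drops the total below 140, the project is cancelled, contributions are refunded, and the deviator ends with 15, which is less than 15 − 14 + 38 = 39. Contributing more than 14 just wastes the excess. So contributing exactly 14 is a best response.
Each player's payoff: 15 − 14 + 38 = 39.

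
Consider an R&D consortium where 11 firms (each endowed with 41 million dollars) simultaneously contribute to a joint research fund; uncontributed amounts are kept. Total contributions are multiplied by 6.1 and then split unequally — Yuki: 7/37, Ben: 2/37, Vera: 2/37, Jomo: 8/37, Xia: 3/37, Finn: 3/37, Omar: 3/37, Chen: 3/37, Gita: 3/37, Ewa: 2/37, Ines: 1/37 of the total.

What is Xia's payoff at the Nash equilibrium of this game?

Player j's private return per contributed unit is 6.1 × (j's share). Contributing is weakly dominant for j when that share is at least 1/6.1 = 0.1639, and contributing 0 is dominant otherwise.
The shares above 0.1639 belong to Yuki and Jomo, contributing 41 each; the remaining 9 contribute 0. Total contributed: 82.
Xia keeps 41 and receives 6.1 × 82 × 3/37 = 40.56 from the joint research fund, for a payoff of 81.56.

81.56 million dollars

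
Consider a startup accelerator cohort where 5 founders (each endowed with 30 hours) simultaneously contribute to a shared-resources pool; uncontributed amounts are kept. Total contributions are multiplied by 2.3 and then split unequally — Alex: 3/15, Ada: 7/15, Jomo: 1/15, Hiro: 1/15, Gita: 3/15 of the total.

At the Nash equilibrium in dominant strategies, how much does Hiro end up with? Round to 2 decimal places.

Player j's private return per contributed unit is 2.3 × (j's share). Contributing is weakly dominant for j when that share is at least 1/2.3 = 0.4348, and contributing 0 is dominant otherwise.
Only Ada (7/15) clears that bar, contributing 30; the remaining 4 contribute 0. Total contributed: 30.
Hiro keeps 30 and receives 2.3 × 30 × 1/15 = 4.60 from the shared-resources pool, for a payoff of 34.60.

34.60 hours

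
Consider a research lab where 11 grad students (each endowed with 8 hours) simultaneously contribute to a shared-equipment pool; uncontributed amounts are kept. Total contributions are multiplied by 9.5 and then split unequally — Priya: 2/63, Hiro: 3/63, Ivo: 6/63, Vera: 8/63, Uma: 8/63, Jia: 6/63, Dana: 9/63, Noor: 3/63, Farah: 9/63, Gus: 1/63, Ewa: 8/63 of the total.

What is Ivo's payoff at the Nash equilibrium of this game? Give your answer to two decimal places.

44.19 hours

For player j, contributing a unit is worthwhile iff 9.5 × (j's share) ≥ 1, i.e. iff j's share is at least 0.1053.
The shares above 0.1053 belong to Vera, Uma, Dana, Farah and Ewa, contributing 8 each; the remaining 6 contribute 0. Total contributed: 40.
Ivo keeps 8 and receives 9.5 × 40 × 6/63 = 36.19 from the shared-equipment pool, for a payoff of 44.19.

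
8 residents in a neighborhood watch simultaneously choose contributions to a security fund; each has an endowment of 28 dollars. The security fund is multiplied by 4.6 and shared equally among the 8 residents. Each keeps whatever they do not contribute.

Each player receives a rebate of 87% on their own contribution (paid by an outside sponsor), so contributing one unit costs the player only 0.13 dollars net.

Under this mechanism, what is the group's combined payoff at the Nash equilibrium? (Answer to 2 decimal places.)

The effective private return per unit is now (4.6/8) / 0.13 = 4.4231 > 1, so every player's dominant strategy flips to full contribution.
So the Nash equilibrium is full contribution by all 8; the group earns 8 × (28 × 0.87 + 4.6 × 28) = 1225.28.

1225.28 dollars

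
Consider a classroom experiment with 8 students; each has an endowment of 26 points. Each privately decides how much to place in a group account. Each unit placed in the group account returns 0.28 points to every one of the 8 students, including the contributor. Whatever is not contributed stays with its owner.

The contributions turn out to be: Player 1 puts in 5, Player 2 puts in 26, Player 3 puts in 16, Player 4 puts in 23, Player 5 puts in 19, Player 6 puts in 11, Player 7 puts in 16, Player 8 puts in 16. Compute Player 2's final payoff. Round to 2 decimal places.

36.96 points

Total contributed: 5 + 26 + 16 + 23 + 19 + 11 + 16 + 16 = 132.
Each receives 0.28 × 132 = 36.96 from the group account.
Player 2 keeps 26 − 26 = 0, so Player 2's payoff is 0 + 36.96 = 36.96.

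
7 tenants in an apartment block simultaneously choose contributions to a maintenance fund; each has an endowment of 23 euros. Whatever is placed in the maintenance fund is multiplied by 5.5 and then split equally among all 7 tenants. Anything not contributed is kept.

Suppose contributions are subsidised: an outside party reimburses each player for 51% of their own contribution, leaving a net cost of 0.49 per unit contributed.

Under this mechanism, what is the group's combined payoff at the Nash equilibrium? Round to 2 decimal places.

Under the mechanism each unit contributed yields (5.5/7) / 0.49 = 1.6035 back to its contributor per unit of net cost, which exceeds 1, making full contribution the dominant choice for everyone.
At the Nash equilibrium everyone contributes 23. Group total payoff = 7 × (23 × 0.51 + 5.5 × 23) = 967.61.

967.61 euros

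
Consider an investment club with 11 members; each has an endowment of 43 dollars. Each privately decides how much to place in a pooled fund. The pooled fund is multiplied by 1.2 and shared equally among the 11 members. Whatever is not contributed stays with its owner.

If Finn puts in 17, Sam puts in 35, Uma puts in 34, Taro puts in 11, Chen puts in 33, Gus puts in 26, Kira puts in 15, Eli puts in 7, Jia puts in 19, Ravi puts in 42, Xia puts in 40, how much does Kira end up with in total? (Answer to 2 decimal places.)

58.44 dollars

Total contributed: 17 + 35 + 34 + 11 + 33 + 26 + 15 + 7 + 19 + 42 + 40 = 279.
Each receives 1.2 × 279 / 11 = 30.44 from the pooled fund.
Kira keeps 43 − 15 = 28, so Kira's payoff is 28 + 30.44 = 58.44.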